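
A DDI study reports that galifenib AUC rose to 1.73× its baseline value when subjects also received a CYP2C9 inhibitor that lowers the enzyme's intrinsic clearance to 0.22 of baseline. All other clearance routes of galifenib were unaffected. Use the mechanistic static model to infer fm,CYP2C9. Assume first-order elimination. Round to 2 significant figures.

0.54

CL'/CL = 1 / 1.73 = 0.578
0.22·fm + (1 − fm) = 0.578
fm = (0.578 − 1) / (0.22 − 1) = 0.54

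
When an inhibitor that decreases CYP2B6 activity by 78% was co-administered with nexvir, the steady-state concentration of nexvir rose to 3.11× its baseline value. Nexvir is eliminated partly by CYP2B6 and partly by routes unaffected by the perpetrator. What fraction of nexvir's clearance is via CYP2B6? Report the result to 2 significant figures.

Let fm be the CYP2B6 fraction. New clearance relative to baseline = fm × 0.22 + (1 − fm).
Steady-state concentration ratio = 1 / (new CL fraction), so new CL fraction = 1 / 3.11 = 0.3215.
fm × 0.22 + 1 − fm = 0.3215  ⇒  fm × (0.22 − 1) = −0.6785  ⇒  fm = 0.87.

0.87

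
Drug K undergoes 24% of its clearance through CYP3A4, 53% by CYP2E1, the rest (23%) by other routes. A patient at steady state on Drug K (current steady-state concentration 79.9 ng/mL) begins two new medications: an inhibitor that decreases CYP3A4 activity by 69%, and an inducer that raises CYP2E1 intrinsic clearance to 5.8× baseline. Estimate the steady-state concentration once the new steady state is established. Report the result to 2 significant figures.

The CYP3A4 pathway (24% of clearance) falls to 0.31× activity: 0.24 × 0.31 = 0.0744.
The CYP2E1 pathway (53% of clearance) rises to 5.8× activity: 0.53 × 5.8 = 3.074.
The remaining 23% of clearance is unaffected.
New clearance relative to baseline: 0.0744 + 3.074 + 0.23 = 3.3784.
Steady-state concentration ∝ 1/CL: new value = 79.9 / 3.3784 = 24 ng/mL.

24 ng/mL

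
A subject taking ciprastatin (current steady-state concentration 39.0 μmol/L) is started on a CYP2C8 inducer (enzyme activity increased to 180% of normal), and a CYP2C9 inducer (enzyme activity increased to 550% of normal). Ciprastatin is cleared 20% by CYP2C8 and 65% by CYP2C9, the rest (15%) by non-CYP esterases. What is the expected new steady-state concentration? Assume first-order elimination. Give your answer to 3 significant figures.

The CYP2C8 pathway (20% of clearance) rises to 1.8× activity: 0.2 × 1.8 = 0.36.
The CYP2C9 pathway (65% of clearance) rises to 5.5× activity: 0.65 × 5.5 = 3.575.
Non-CYP routes (15%) are unchanged.
CL_new/CL_old = 0.36 + 3.575 + 0.15 = 4.085.
New steady-state concentration = 39.0 / 4.085 = 9.55 μmol/L (concentration scales inversely with clearance).

9.55 μmol/L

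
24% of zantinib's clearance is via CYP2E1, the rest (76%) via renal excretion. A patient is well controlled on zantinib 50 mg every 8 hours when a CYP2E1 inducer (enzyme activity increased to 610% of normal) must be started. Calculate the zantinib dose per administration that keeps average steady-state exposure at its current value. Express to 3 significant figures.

111 mg

The CYP2E1 pathway (24% of clearance) is boosted to 6.1× activity: 0.24 × 6.1 = 1.464.
The remaining 76% of clearance is unaffected.
Relative clearance = 1.464 + 0.76 = 2.224.
Exposure is unchanged when dose changes in proportion to clearance. New dose = 50 mg × 2.224 = 111 mg.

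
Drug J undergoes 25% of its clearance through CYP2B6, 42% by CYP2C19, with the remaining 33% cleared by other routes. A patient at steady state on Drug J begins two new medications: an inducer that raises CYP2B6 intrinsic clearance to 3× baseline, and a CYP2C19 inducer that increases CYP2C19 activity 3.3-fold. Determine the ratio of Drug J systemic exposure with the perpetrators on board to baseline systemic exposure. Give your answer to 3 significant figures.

0.406

CYP2B6: 0.25 × 3 = 0.75
CYP2C19: 0.42 × 3.3 = 1.386
Other: 0.33 (unchanged)
New clearance relative to baseline: 0.75 + 1.386 + 0.33 = 2.466.
Systemic exposure ∝ 1/CL: fold-change = 1 / 2.466 = 0.406.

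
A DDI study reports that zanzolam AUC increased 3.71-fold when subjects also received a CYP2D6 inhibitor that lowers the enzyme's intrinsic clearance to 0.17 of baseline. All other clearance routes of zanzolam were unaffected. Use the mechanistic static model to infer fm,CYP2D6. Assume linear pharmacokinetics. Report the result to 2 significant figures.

Write x for the fraction cleared via CYP2D6. The observed AUC change means clearance fell to 1/3.71 = 0.2695 of baseline.
Only the CYP2D6 route changed, so 0.2695 = x·0.17 + (1 − x), giving x = 0.88.

0.88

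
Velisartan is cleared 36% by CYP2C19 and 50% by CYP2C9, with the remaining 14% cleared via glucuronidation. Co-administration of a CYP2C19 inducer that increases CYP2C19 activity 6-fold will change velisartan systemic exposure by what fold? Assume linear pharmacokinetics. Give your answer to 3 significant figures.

0.357

The CYP2C19 pathway (36% of clearance) is boosted to 6× activity: 0.36 × 6 = 2.16.
CYP2C9 (50%) and the residual 14% are unaffected.
CL_new/CL_old = 2.16 + 0.5 + 0.14 = 2.8.
Systemic exposure ratio = CL_old/CL_new = 1 / 2.8 = 0.357.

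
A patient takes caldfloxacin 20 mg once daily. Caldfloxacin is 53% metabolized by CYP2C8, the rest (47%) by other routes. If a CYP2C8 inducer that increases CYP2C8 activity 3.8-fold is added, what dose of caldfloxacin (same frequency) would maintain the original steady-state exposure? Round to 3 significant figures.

The CYP2C8 pathway (53% of clearance) rises to 3.8× activity: 0.53 × 3.8 = 2.014.
The remaining 47% of clearance is unaffected.
New clearance relative to baseline: 2.014 + 0.47 = 2.484.
Css,avg = (dose rate)/CL, so holding Css fixed requires dose ∝ CL: 20 × 2.484 = 49.7 mg.

49.7 mg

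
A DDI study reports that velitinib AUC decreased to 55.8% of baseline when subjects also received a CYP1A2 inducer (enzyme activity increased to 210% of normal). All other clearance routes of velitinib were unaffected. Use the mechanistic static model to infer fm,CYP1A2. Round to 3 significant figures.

0.720

Let fm be the CYP1A2 fraction. New clearance relative to baseline = fm × 2.1 + (1 − fm).
AUC ratio = 1 / (new CL fraction), so new CL fraction = 1 / 0.558 = 1.792.
fm × 2.1 + 1 − fm = 1.792  ⇒  fm × (2.1 − 1) = 0.7921  ⇒  fm = 0.720.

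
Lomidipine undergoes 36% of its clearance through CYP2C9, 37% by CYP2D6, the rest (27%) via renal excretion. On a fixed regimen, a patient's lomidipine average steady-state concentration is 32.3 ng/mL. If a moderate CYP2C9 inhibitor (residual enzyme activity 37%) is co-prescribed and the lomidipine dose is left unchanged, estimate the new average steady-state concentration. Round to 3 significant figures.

CYP2C9: 0.36 × 0.37 = 0.1332
CYP2D6: 0.37 (unchanged)
Other: 0.27 (unchanged)
CL_new/CL_old = 0.1332 + 0.37 + 0.27 = 0.7732.
New average steady-state concentration = baseline ÷ relative clearance = 32.3 / 0.7732 = 41.8 ng/mL.

41.8 ng/mL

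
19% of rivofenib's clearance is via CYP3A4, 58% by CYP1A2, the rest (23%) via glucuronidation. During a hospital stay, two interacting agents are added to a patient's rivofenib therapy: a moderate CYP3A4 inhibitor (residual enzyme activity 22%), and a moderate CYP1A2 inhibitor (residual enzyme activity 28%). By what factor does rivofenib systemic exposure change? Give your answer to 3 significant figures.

The CYP3A4 pathway (19% of clearance) is reduced to 0.22× activity: 0.19 × 0.22 = 0.0418.
The CYP1A2 pathway (58% of clearance) drops to 0.28× activity: 0.58 × 0.28 = 0.1624.
The remaining 23% of clearance is unaffected.
New clearance relative to baseline: 0.0418 + 0.1624 + 0.23 = 0.4342.
Systemic exposure ∝ 1/CL: fold-change = 1 / 0.4342 = 2.30.

2.30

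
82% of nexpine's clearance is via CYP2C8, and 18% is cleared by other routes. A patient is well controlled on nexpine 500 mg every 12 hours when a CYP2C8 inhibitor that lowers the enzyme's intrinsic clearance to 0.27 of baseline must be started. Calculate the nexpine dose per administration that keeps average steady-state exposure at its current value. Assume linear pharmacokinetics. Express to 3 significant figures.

201 mg

CYP2C8: 0.82 × 0.27 = 0.2214
Other: 0.18 (unchanged)
Relative clearance = 0.2214 + 0.18 = 0.4014.
Exposure is unchanged when dose changes in proportion to clearance. New dose = 500 mg × 0.4014 = 201 mg.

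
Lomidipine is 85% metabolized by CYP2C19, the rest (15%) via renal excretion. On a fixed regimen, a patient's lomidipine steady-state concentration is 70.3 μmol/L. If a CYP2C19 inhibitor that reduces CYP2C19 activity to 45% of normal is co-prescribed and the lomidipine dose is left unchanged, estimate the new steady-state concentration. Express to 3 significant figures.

The CYP2C19 pathway (85% of clearance) drops to 0.45× activity: 0.85 × 0.45 = 0.3825.
Non-CYP routes (15%) are unchanged.
Relative clearance = 0.3825 + 0.15 = 0.5325.
Steady-state concentration ∝ 1/CL, so new value = 70.3 / 0.5325 = 132 μmol/L.

132 μmol/L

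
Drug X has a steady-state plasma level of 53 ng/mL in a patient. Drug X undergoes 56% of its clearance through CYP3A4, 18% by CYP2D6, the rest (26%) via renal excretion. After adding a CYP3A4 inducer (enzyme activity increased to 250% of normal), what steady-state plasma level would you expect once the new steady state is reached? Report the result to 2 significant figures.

The CYP3A4 pathway (56% of clearance) increases to 2.5× activity: 0.56 × 2.5 = 1.4.
CYP2D6 (18%) and the residual 26% are unaffected.
New clearance relative to baseline: 1.4 + 0.18 + 0.26 = 1.84.
New steady-state plasma level = baseline ÷ relative clearance = 53 / 1.84 = 29 ng/mL.

29 ng/mL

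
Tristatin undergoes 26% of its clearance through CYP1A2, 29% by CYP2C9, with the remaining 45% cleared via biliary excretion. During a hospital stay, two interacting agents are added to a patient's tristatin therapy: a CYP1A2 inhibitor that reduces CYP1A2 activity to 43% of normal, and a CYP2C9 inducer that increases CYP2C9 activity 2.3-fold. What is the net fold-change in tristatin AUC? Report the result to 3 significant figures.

The CYP1A2 pathway (26% of clearance) is reduced to 0.43× activity: 0.26 × 0.43 = 0.1118.
The CYP2C9 pathway (29% of clearance) rises to 2.3× activity: 0.29 × 2.3 = 0.667.
The remaining 45% of clearance is unaffected.
New clearance relative to baseline: 0.1118 + 0.667 + 0.45 = 1.2288.
Because AUC varies inversely with clearance, the combined effect is 1 / 1.2288 = 0.814.

0.814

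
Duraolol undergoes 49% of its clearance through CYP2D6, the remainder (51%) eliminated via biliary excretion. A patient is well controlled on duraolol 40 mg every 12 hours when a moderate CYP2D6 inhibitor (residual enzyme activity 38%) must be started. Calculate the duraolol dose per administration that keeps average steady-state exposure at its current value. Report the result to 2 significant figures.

CYP2D6: 0.49 × 0.38 = 0.1862
Other: 0.51 (unchanged)
CL_new/CL_old = 0.1862 + 0.51 = 0.6962.
To maintain the same steady-state level, dose must scale with clearance: new dose = 40 × 0.6962 = 28 mg.

28 mg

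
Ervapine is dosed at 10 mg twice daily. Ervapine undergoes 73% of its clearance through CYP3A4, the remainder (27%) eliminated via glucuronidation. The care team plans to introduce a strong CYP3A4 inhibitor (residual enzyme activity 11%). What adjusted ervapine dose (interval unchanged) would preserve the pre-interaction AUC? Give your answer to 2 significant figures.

3.5 mg

The CYP3A4 pathway (73% of clearance) is reduced to 0.11× activity: 0.73 × 0.11 = 0.0803.
Non-CYP routes (27%) are unchanged.
Relative clearance = 0.0803 + 0.27 = 0.3503.
Css,avg = (dose rate)/CL, so holding Css fixed requires dose ∝ CL: 10 × 0.3503 = 3.5 mg.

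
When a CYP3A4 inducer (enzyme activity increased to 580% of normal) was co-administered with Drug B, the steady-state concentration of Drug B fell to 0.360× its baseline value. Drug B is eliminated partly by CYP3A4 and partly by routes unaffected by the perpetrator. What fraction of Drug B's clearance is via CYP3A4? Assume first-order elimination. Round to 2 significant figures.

Let x = fm,CYP3A4. Because steady-state concentration ∝ 1/CL, relative clearance rose to 1/0.360 = 2.778.
Only the CYP3A4 route changed, so 2.778 = x·5.8 + (1 − x), giving x = 0.37.

0.37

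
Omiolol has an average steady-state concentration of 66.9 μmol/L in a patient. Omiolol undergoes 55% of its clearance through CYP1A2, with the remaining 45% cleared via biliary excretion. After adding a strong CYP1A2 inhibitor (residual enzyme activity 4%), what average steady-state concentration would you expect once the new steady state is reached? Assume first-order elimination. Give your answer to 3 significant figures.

142 μmol/L

The CYP1A2 pathway (55% of clearance) is reduced to 0.04× activity: 0.55 × 0.04 = 0.022.
The remaining 45% of clearance is unaffected.
New clearance relative to baseline: 0.022 + 0.45 = 0.472.
Average steady-state concentration ∝ 1/CL, so new value = 66.9 / 0.472 = 142 μmol/L.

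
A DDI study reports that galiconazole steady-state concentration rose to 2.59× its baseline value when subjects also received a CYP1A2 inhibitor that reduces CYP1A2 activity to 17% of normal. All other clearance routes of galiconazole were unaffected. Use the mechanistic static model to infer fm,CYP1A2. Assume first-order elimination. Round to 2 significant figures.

Call the CYP1A2 fraction fm. After the interaction, CL_new/CL_old = fm × 0.17 + (1 − fm).
Steady-state concentration ratio = 1 / (new CL fraction), so new CL fraction = 1 / 2.59 = 0.3861.
fm × 0.17 + 1 − fm = 0.3861  ⇒  fm × (0.17 − 1) = −0.6139  ⇒  fm = 0.74.

0.74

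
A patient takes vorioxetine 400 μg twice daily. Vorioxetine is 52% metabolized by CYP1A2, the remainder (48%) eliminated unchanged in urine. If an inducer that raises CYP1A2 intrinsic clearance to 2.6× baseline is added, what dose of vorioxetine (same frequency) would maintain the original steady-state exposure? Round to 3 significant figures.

CYP1A2: 0.52 × 2.6 = 1.352
Other: 0.48 (unchanged)
CL_new/CL_old = 1.352 + 0.48 = 1.832.
Exposure is unchanged when dose changes in proportion to clearance. New dose = 400 μg × 1.832 = 733 μg.

733 μg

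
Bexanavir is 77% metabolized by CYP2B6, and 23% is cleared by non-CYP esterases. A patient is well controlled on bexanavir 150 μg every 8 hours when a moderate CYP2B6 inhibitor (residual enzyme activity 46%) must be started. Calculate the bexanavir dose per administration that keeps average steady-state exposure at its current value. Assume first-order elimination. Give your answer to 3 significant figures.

87.6 μg

The CYP2B6 pathway (77% of clearance) falls to 0.46× activity: 0.77 × 0.46 = 0.3542.
The remaining 23% of clearance is unaffected.
New clearance relative to baseline: 0.3542 + 0.23 = 0.5842.
Css,avg = (dose rate)/CL, so holding Css fixed requires dose ∝ CL: 150 × 0.5842 = 87.6 μg.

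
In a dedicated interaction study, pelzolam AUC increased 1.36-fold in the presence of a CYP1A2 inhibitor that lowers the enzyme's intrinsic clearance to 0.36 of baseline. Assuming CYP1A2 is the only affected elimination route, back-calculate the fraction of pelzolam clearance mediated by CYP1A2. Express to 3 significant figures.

Let x = fm,CYP1A2. Because AUC ∝ 1/CL, relative clearance fell to 1/1.36 = 0.7353.
Setting x·0.36 + (1 − x) = 0.7353 and solving: x = (0.7353 − 1)/(0.36 − 1) = 0.414.

0.414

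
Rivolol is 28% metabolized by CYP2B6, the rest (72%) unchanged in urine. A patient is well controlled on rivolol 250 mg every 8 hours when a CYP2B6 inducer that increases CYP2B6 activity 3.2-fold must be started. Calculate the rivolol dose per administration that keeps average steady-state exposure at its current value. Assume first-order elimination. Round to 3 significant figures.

404 mg

The CYP2B6 pathway (28% of clearance) is boosted to 3.2× activity: 0.28 × 3.2 = 0.896.
The remaining 72% of clearance is unaffected.
New clearance relative to baseline: 0.896 + 0.72 = 1.616.
Css,avg = (dose rate)/CL, so holding Css fixed requires dose ∝ CL: 250 × 1.616 = 404 mg.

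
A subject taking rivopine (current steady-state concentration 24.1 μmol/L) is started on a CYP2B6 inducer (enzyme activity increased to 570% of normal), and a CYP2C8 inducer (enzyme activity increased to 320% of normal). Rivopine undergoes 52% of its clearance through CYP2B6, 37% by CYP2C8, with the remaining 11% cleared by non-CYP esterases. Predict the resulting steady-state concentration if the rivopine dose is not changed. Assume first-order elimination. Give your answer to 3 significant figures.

5.66 μmol/L

CYP2B6: 0.52 × 5.7 = 2.964
CYP2C8: 0.37 × 3.2 = 1.184
Other: 0.11 (unchanged)
Relative clearance = 2.964 + 1.184 + 0.11 = 4.258.
Steady-state concentration ∝ 1/CL: new value = 24.1 / 4.258 = 5.66 μmol/L.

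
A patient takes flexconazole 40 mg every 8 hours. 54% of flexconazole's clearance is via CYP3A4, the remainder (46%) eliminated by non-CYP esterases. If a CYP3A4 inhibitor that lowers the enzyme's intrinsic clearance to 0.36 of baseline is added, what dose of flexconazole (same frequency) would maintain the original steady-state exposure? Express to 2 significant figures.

The CYP3A4 pathway (54% of clearance) is reduced to 0.36× activity: 0.54 × 0.36 = 0.1944.
Non-CYP routes (46%) are unchanged.
Relative clearance = 0.1944 + 0.46 = 0.6544.
To maintain the same steady-state level, dose must scale with clearance: new dose = 40 × 0.6544 = 26 mg.

26 mg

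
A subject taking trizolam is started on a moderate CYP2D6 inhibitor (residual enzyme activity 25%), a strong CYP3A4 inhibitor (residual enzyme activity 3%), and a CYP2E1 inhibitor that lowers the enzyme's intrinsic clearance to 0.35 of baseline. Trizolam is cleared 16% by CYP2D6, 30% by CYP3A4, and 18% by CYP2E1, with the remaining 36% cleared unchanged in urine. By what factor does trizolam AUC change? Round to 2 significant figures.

2.1

The CYP2D6 pathway (16% of clearance) falls to 0.25× activity: 0.16 × 0.25 = 0.04.
The CYP3A4 pathway (30% of clearance) drops to 0.03× activity: 0.3 × 0.03 = 0.009.
The CYP2E1 pathway (18% of clearance) falls to 0.35× activity: 0.18 × 0.35 = 0.063.
The remaining 36% of clearance is unaffected.
CL_new/CL_old = 0.04 + 0.009 + 0.063 + 0.36 = 0.472.
Net AUC ratio = 1 / 0.472 = 2.1.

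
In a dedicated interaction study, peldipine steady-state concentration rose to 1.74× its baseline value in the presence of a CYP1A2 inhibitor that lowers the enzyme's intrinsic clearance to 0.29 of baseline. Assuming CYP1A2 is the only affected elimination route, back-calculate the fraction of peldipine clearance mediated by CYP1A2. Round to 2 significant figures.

Write x for the fraction cleared via CYP1A2. The observed steady-state concentration change means clearance fell to 1/1.74 = 0.5747 of baseline.
Only the CYP1A2 route changed, so 0.5747 = x·0.29 + (1 − x), giving x = 0.60.

0.60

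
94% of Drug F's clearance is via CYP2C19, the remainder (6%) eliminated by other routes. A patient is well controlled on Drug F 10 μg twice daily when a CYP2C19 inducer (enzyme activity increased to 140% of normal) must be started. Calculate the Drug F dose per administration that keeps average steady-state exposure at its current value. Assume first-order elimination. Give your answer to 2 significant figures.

CYP2C19: 0.94 × 1.4 = 1.316
Other: 0.06 (unchanged)
Relative clearance = 1.316 + 0.06 = 1.376.
Css,avg = (dose rate)/CL, so holding Css fixed requires dose ∝ CL: 10 × 1.376 = 14 μg.

14 μg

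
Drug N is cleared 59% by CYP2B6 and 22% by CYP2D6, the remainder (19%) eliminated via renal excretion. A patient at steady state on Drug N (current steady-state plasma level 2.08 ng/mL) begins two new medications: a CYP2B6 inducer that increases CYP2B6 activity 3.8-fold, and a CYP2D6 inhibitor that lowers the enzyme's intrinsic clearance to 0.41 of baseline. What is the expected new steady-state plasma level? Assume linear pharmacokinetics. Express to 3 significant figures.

0.825 ng/mL

The CYP2B6 pathway (59% of clearance) rises to 3.8× activity: 0.59 × 3.8 = 2.242.
The CYP2D6 pathway (22% of clearance) falls to 0.41× activity: 0.22 × 0.41 = 0.0902.
Non-CYP routes (19%) are unchanged.
CL_new/CL_old = 2.242 + 0.0902 + 0.19 = 2.5222.
Dividing the baseline by the relative clearance: 2.08 / 2.5222 = 0.825 ng/mL.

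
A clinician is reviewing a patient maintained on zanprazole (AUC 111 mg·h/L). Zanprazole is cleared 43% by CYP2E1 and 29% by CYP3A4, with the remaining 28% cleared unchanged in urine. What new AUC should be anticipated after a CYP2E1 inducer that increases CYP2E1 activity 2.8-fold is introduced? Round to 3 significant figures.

62.6 mg·h/L

The CYP2E1 pathway (43% of clearance) increases to 2.8× activity: 0.43 × 2.8 = 1.204.
CYP3A4 (29%) and the residual 28% are unaffected.
Relative clearance = 1.204 + 0.29 + 0.28 = 1.774.
New AUC = baseline ÷ relative clearance = 111 / 1.774 = 62.6 mg·h/L.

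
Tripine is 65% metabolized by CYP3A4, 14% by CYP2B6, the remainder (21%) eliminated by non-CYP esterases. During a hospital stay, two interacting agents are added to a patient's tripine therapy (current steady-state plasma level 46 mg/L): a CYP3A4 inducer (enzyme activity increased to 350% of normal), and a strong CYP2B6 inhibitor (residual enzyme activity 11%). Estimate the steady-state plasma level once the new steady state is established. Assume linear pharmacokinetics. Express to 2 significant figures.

18 mg/L

The CYP3A4 pathway (65% of clearance) rises to 3.5× activity: 0.65 × 3.5 = 2.275.
The CYP2B6 pathway (14% of clearance) drops to 0.11× activity: 0.14 × 0.11 = 0.0154.
Non-CYP routes (21%) are unchanged.
CL_new/CL_old = 2.275 + 0.0154 + 0.21 = 2.5004.
New steady-state plasma level = 46 / 2.5004 = 18 mg/L (concentration scales inversely with clearance).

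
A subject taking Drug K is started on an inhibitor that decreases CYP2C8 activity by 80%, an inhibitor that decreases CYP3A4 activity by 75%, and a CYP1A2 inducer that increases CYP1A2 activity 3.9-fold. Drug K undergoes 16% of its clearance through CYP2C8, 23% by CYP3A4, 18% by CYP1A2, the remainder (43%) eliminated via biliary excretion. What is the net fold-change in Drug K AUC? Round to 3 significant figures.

0.819

CYP2C8: 0.16 × 0.2 = 0.032
CYP3A4: 0.23 × 0.25 = 0.0575
CYP1A2: 0.18 × 3.9 = 0.702
Other: 0.43 (unchanged)
Relative clearance = 0.032 + 0.0575 + 0.702 + 0.43 = 1.2215.
AUC ∝ 1/CL: fold-change = 1 / 1.2215 = 0.819.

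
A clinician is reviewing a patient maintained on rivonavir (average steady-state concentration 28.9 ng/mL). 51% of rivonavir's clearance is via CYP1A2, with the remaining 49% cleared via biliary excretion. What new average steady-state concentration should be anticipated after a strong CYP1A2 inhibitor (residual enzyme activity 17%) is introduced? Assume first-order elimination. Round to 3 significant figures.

CYP1A2: 0.51 × 0.17 = 0.0867
Other: 0.49 (unchanged)
Relative clearance = 0.0867 + 0.49 = 0.5767.
New average steady-state concentration = baseline ÷ relative clearance = 28.9 / 0.5767 = 50.1 ng/mL.

50.1 ng/mL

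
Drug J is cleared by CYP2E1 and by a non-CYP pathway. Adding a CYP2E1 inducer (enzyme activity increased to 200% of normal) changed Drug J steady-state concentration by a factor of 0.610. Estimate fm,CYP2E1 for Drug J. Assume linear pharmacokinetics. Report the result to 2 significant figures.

0.64

Let x = fm,CYP2E1. Because steady-state concentration ∝ 1/CL, relative clearance rose to 1/0.610 = 1.639.
Setting x·2 + (1 − x) = 1.639 and solving: x = (1.639 − 1)/(2 − 1) = 0.64.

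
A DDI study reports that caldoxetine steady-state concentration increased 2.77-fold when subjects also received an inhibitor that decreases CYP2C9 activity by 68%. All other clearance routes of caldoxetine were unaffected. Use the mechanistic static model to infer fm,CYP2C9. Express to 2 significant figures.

0.94

Call the CYP2C9 fraction fm. After the interaction, CL_new/CL_old = fm × 0.32 + (1 − fm).
Steady-state concentration ratio = 1 / (new CL fraction), so new CL fraction = 1 / 2.77 = 0.361.
fm × 0.32 + 1 − fm = 0.361  ⇒  fm × (0.32 − 1) = −0.639  ⇒  fm = 0.94.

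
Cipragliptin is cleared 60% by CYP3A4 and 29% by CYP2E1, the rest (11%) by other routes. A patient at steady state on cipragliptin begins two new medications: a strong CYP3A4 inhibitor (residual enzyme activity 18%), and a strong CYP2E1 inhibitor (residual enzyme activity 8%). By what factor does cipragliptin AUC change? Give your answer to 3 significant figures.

4.15

The CYP3A4 pathway (60% of clearance) falls to 0.18× activity: 0.6 × 0.18 = 0.108.
The CYP2E1 pathway (29% of clearance) drops to 0.08× activity: 0.29 × 0.08 = 0.0232.
The remaining 11% of clearance is unaffected.
Relative clearance = 0.108 + 0.0232 + 0.11 = 0.2412.
Because AUC varies inversely with clearance, the combined effect is 1 / 0.2412 = 4.15.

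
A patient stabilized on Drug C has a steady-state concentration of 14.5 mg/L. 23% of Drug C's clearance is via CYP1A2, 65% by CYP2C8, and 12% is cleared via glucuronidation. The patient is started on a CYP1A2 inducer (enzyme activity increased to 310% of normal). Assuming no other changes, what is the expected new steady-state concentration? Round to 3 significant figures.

The CYP1A2 pathway (23% of clearance) rises to 3.1× activity: 0.23 × 3.1 = 0.713.
CYP2C8 (65%) and the residual 12% are unaffected.
CL_new/CL_old = 0.713 + 0.65 + 0.12 = 1.483.
With dosing unchanged, steady-state concentration scales as 1/CL: 14.5 / 1.483 = 9.78 mg/L.

9.78 mg/L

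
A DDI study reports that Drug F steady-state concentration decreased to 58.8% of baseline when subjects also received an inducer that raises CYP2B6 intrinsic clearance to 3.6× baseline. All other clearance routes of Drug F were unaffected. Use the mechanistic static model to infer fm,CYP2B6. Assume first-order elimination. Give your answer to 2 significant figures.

CL'/CL = 1 / 0.588 = 1.701
3.6·fm + (1 − fm) = 1.701
fm = (1.701 − 1) / (3.6 − 1) = 0.27

0.27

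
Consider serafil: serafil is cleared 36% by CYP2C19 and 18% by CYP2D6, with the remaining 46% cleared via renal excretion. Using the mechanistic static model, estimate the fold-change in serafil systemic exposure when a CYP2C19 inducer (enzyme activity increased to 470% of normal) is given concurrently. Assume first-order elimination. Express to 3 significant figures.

The CYP2C19 pathway (36% of clearance) increases to 4.7× activity: 0.36 × 4.7 = 1.692.
CYP2D6 (18%) and the residual 46% are unaffected.
Relative clearance = 1.692 + 0.18 + 0.46 = 2.332.
Systemic exposure is inversely proportional to clearance, so the fold-change is 1 / 2.332 = 0.429.

0.429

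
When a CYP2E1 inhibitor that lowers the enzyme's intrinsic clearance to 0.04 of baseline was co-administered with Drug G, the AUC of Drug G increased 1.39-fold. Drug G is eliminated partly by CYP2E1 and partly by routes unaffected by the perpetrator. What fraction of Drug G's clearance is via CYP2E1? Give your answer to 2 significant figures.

CL'/CL = 1 / 1.39 = 0.7194
0.04·fm + (1 − fm) = 0.7194
fm = (0.7194 − 1) / (0.04 − 1) = 0.29

0.29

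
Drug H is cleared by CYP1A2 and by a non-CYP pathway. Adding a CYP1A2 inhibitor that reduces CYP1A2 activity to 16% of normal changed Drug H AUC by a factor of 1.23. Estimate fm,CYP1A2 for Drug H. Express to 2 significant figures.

0.22

CL'/CL = 1 / 1.23 = 0.813
0.16·fm + (1 − fm) = 0.813
fm = (0.813 − 1) / (0.16 − 1) = 0.22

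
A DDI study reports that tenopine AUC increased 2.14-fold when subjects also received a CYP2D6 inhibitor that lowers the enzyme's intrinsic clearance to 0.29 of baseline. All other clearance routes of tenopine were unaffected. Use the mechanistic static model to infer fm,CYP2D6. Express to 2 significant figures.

0.75

Call the CYP2D6 fraction fm. After the interaction, CL_new/CL_old = fm × 0.29 + (1 − fm).
AUC ratio = 1 / (new CL fraction), so new CL fraction = 1 / 2.14 = 0.4673.
fm × 0.29 + 1 − fm = 0.4673  ⇒  fm × (0.29 − 1) = −0.5327  ⇒  fm = 0.75.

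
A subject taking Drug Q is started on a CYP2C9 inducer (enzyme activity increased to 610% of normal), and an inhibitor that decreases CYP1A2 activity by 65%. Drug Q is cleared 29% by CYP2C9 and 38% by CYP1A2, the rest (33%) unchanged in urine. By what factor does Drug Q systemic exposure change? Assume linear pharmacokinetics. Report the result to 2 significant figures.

0.45

The CYP2C9 pathway (29% of clearance) increases to 6.1× activity: 0.29 × 6.1 = 1.769.
The CYP1A2 pathway (38% of clearance) drops to 0.35× activity: 0.38 × 0.35 = 0.133.
Non-CYP routes (33%) are unchanged.
CL_new/CL_old = 1.769 + 0.133 + 0.33 = 2.232.
Net systemic exposure ratio = 1 / 2.232 = 0.45.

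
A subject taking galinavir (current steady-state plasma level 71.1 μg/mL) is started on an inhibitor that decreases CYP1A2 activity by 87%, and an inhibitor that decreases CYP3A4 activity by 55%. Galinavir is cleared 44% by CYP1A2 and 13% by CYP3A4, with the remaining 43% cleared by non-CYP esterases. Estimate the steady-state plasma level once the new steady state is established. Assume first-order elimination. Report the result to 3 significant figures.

CYP1A2: 0.44 × 0.13 = 0.0572
CYP3A4: 0.13 × 0.45 = 0.0585
Other: 0.43 (unchanged)
Relative clearance = 0.0572 + 0.0585 + 0.43 = 0.5457.
New steady-state plasma level = 71.1 / 0.5457 = 130 μg/mL (concentration scales inversely with clearance).

130 μg/mL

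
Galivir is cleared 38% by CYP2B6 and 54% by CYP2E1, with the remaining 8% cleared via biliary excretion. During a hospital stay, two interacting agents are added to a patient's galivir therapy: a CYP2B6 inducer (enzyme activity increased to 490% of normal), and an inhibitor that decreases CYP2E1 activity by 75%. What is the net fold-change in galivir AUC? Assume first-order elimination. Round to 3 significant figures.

0.481

CYP2B6: 0.38 × 4.9 = 1.862
CYP2E1: 0.54 × 0.25 = 0.135
Other: 0.08 (unchanged)
CL_new/CL_old = 1.862 + 0.135 + 0.08 = 2.077.
Net AUC ratio = 1 / 2.077 = 0.481.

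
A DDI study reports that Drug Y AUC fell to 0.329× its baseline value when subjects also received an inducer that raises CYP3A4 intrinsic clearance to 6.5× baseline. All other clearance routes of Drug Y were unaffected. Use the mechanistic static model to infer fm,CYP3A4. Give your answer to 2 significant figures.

0.37

Let fm be the CYP3A4 fraction. New clearance relative to baseline = fm × 6.5 + (1 − fm).
AUC ratio = 1 / (new CL fraction), so new CL fraction = 1 / 0.329 = 3.04.
fm × 6.5 + 1 − fm = 3.04  ⇒  fm × (6.5 − 1) = 2.04  ⇒  fm = 0.37.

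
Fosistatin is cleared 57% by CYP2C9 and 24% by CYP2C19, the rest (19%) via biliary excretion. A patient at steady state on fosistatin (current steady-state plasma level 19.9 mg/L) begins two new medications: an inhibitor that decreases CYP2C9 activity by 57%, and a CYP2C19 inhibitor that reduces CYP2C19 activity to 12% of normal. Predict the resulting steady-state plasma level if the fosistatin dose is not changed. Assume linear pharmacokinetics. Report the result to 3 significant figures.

42.9 mg/L

CYP2C9: 0.57 × 0.43 = 0.2451
CYP2C19: 0.24 × 0.12 = 0.0288
Other: 0.19 (unchanged)
Relative clearance = 0.2451 + 0.0288 + 0.19 = 0.4639.
New steady-state plasma level = 19.9 / 0.4639 = 42.9 mg/L (concentration scales inversely with clearance).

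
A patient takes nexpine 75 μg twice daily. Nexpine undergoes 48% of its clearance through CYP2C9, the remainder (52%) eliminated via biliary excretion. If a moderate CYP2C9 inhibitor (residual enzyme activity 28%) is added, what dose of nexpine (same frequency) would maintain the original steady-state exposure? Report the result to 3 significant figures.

49.1 μg

The CYP2C9 pathway (48% of clearance) falls to 0.28× activity: 0.48 × 0.28 = 0.1344.
The remaining 52% of clearance is unaffected.
Relative clearance = 0.1344 + 0.52 = 0.6544.
Exposure is unchanged when dose changes in proportion to clearance. New dose = 75 μg × 0.6544 = 49.1 μg.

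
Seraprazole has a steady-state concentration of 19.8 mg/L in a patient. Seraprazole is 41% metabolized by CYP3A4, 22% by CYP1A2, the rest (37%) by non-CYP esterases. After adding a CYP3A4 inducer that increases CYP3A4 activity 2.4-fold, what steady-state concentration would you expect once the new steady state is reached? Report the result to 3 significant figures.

The CYP3A4 pathway (41% of clearance) increases to 2.4× activity: 0.41 × 2.4 = 0.984.
CYP1A2 (22%) and the residual 37% are unaffected.
Relative clearance = 0.984 + 0.22 + 0.37 = 1.574.
New steady-state concentration = baseline ÷ relative clearance = 19.8 / 1.574 = 12.6 mg/L.

12.6 mg/L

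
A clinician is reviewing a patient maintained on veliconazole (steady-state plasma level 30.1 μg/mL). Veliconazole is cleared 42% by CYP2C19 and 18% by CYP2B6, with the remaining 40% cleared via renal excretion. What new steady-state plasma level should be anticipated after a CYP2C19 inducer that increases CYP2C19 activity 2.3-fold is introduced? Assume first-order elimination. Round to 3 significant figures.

The CYP2C19 pathway (42% of clearance) rises to 2.3× activity: 0.42 × 2.3 = 0.966.
CYP2B6 (18%) and the residual 40% are unaffected.
Relative clearance = 0.966 + 0.18 + 0.4 = 1.546.
New steady-state plasma level = baseline ÷ relative clearance = 30.1 / 1.546 = 19.5 μg/mL.

19.5 μg/mL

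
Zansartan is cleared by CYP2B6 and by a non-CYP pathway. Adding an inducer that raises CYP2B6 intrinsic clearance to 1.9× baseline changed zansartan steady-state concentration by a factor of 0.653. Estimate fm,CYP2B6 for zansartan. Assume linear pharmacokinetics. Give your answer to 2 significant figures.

Let fm be the CYP2B6 fraction. New clearance relative to baseline = fm × 1.9 + (1 − fm).
Steady-state concentration ratio = 1 / (new CL fraction), so new CL fraction = 1 / 0.653 = 1.531.
fm × 1.9 + 1 − fm = 1.531  ⇒  fm × (1.9 − 1) = 0.5314  ⇒  fm = 0.59.

0.59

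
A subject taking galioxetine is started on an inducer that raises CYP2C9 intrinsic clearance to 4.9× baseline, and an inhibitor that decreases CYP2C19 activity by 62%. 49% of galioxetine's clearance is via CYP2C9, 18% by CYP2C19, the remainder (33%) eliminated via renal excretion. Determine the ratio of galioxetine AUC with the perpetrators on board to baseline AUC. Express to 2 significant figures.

The CYP2C9 pathway (49% of clearance) is boosted to 4.9× activity: 0.49 × 4.9 = 2.401.
The CYP2C19 pathway (18% of clearance) is reduced to 0.38× activity: 0.18 × 0.38 = 0.0684.
Non-CYP routes (33%) are unchanged.
New clearance relative to baseline: 2.401 + 0.0684 + 0.33 = 2.7994.
Because AUC varies inversely with clearance, the combined effect is 1 / 2.7994 = 0.36.

0.36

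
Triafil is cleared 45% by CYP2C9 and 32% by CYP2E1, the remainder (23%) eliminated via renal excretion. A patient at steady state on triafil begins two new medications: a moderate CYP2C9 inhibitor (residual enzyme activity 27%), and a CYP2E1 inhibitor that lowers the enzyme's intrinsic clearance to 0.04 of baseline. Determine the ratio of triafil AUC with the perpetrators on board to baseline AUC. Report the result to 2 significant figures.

The CYP2C9 pathway (45% of clearance) drops to 0.27× activity: 0.45 × 0.27 = 0.1215.
The CYP2E1 pathway (32% of clearance) is reduced to 0.04× activity: 0.32 × 0.04 = 0.0128.
Non-CYP routes (23%) are unchanged.
CL_new/CL_old = 0.1215 + 0.0128 + 0.23 = 0.3643.
Because AUC varies inversely with clearance, the combined effect is 1 / 0.3643 = 2.7.

2.7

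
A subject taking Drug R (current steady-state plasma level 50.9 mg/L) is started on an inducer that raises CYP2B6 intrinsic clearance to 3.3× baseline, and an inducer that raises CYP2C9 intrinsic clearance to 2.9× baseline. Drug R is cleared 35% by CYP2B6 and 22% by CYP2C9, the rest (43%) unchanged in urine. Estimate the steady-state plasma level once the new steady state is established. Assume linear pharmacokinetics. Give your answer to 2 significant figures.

The CYP2B6 pathway (35% of clearance) rises to 3.3× activity: 0.35 × 3.3 = 1.155.
The CYP2C9 pathway (22% of clearance) increases to 2.9× activity: 0.22 × 2.9 = 0.638.
The remaining 43% of clearance is unaffected.
New clearance relative to baseline: 1.155 + 0.638 + 0.43 = 2.223.
Steady-state plasma level ∝ 1/CL: new value = 50.9 / 2.223 = 23 mg/L.

23 mg/L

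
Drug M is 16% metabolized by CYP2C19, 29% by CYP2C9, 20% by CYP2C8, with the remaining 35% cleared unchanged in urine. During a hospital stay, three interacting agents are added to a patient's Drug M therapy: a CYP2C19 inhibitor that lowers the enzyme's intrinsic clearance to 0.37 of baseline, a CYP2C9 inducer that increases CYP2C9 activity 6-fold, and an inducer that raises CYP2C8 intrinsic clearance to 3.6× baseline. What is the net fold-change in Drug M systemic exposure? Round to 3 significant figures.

0.349

CYP2C19: 0.16 × 0.37 = 0.0592
CYP2C9: 0.29 × 6 = 1.74
CYP2C8: 0.2 × 3.6 = 0.72
Other: 0.35 (unchanged)
New clearance relative to baseline: 0.0592 + 1.74 + 0.72 + 0.35 = 2.8692.
Systemic exposure ∝ 1/CL: fold-change = 1 / 2.8692 = 0.349.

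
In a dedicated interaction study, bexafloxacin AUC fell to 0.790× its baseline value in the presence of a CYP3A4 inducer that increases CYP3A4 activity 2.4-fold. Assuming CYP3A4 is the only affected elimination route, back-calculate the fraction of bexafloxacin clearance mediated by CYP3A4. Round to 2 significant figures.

Let fm be the CYP3A4 fraction. New clearance relative to baseline = fm × 2.4 + (1 − fm).
AUC ratio = 1 / (new CL fraction), so new CL fraction = 1 / 0.790 = 1.266.
fm × 2.4 + 1 − fm = 1.266  ⇒  fm × (2.4 − 1) = 0.2658  ⇒  fm = 0.19.

0.19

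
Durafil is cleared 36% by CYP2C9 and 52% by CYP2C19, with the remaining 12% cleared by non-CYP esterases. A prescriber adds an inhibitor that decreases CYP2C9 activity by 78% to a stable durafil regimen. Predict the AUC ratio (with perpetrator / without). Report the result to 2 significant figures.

1.4

CYP2C9: 0.36 × 0.22 = 0.0792
CYP2C19: 0.52 (unchanged)
Other: 0.12 (unchanged)
New clearance relative to baseline: 0.0792 + 0.52 + 0.12 = 0.7192.
AUC is inversely proportional to clearance, so the fold-change is 1 / 0.7192 = 1.4.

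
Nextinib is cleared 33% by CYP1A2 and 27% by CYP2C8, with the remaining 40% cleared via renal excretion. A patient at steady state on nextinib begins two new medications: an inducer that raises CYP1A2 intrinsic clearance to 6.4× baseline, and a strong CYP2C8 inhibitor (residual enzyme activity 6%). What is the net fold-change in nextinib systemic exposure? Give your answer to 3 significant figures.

CYP1A2: 0.33 × 6.4 = 2.112
CYP2C8: 0.27 × 0.06 = 0.0162
Other: 0.4 (unchanged)
CL_new/CL_old = 2.112 + 0.0162 + 0.4 = 2.5282.
Systemic exposure ∝ 1/CL: fold-change = 1 / 2.5282 = 0.396.

0.396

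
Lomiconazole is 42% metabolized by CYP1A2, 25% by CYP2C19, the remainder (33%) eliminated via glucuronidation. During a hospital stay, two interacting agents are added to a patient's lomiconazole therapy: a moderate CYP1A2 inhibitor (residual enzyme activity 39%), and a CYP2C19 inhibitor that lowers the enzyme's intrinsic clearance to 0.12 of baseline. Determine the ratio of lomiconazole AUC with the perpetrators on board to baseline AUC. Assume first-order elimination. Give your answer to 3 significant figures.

1.91

The CYP1A2 pathway (42% of clearance) is reduced to 0.39× activity: 0.42 × 0.39 = 0.1638.
The CYP2C19 pathway (25% of clearance) is reduced to 0.12× activity: 0.25 × 0.12 = 0.03.
The remaining 33% of clearance is unaffected.
New clearance relative to baseline: 0.1638 + 0.03 + 0.33 = 0.5238.
Net AUC ratio = 1 / 0.5238 = 1.91.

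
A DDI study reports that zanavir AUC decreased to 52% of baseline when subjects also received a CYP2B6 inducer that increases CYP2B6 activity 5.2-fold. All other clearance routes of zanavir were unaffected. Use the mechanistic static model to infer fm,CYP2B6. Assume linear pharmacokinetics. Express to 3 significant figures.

0.220

Write x for the fraction cleared via CYP2B6. The observed AUC change means clearance rose to 1/0.520 = 1.923 of baseline.
Only the CYP2B6 route changed, so 1.923 = x·5.2 + (1 − x), giving x = 0.220.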